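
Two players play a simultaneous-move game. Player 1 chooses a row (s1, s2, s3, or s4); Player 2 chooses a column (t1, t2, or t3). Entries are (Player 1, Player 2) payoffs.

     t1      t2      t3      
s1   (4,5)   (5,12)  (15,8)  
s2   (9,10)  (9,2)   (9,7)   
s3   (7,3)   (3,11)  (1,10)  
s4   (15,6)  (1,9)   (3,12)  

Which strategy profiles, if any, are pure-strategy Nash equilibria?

No pure-strategy Nash equilibrium

A profile is a Nash equilibrium when each player is best-responding to the other.
Player 1's best responses — vs t1: s4 (payoff 15); vs t2: s2 (payoff 9); vs t3: s1 (payoff 15).
Player 2's best responses — vs s1: t2 (payoff 12); vs s2: t1 (payoff 10); vs s3: t2 (payoff 11); vs s4: t3 (payoff 12).
No cell has both players best-responding. For instance, Player 1's best reply to t3 is s1, but against s1 Player 2 prefers t2 over t3.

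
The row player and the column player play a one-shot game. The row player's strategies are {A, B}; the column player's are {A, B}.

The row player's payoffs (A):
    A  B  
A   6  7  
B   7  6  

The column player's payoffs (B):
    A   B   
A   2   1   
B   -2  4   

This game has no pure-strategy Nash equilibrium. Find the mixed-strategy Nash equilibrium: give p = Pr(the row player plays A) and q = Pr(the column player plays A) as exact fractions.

In a mixed NE each player is indifferent between their pure strategies, so the opponent's mix sets the indifference.
The column player indifferent between A and B: p·2 + (1−p)·(-2) = p·1 + (1−p)·4 ⟹ (-2) + 4p = 4 + (-3)p ⟹ p = 6/7.
The row player indifferent between A and B: q·6 + (1−q)·7 = q·7 + (1−q)·6 ⟹ 7 + (-1)q = 6 + 1q ⟹ q = 1/2.

p = 6/7, q = 1/2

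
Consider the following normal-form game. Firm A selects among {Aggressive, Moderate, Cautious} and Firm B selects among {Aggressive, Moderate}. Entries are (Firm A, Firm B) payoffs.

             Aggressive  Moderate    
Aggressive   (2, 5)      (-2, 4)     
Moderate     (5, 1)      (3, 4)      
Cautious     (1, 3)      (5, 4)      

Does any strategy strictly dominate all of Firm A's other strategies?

None

Check whether one of Firm A's strategies beats all alternatives regardless of what the opponent does.
Aggressive is not dominant: against Aggressive, Moderate gives 5 > 2.
Moderate is not dominant: against Moderate, Cautious gives 5 > 3.
Cautious is not dominant: against Aggressive, Aggressive gives 2 > 1.
No single strategy is best against every opponent action.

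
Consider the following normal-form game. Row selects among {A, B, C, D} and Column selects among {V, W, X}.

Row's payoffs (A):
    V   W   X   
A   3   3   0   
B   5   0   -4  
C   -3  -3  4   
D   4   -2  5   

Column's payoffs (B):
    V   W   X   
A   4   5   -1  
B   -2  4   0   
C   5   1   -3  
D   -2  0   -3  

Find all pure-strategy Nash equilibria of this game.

A profile is a Nash equilibrium when each player is best-responding to the other.
Row's best responses — vs V: B (payoff 5); vs W: A (payoff 3); vs X: D (payoff 5).
Column's best responses — vs A: W (payoff 5); vs B: W (payoff 4); vs C: V (payoff 5); vs D: W (payoff 0).
The only mutual best response is (A, W); neither player gains by switching there.

(A, W)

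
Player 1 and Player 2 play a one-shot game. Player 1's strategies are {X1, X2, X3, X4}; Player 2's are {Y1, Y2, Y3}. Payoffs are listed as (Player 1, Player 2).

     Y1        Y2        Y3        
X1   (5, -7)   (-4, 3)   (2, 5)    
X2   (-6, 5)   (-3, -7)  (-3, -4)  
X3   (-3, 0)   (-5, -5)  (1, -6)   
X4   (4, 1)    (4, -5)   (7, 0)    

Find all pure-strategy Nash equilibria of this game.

None

Check mutual best responses: a cell is a NE iff neither player can gain by unilaterally deviating.
Player 1's best responses — vs Y1: X1 (payoff 5); vs Y2: X4 (payoff 4); vs Y3: X4 (payoff 7).
Player 2's best responses — vs X1: Y3 (payoff 5); vs X2: Y1 (payoff 5); vs X3: Y1 (payoff 0); vs X4: Y1 (payoff 1).
No cell has both players best-responding. For instance, Player 1's best reply to Y2 is X4, but against X4 Player 2 prefers Y1 over Y2.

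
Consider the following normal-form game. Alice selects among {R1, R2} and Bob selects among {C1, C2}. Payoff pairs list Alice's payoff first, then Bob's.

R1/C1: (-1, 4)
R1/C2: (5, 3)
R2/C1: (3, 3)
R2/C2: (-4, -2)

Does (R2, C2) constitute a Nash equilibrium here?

Holding Bob at C2: Alice gets -4 from R2 but could get 5 by switching to R1. Alice has a profitable deviation.

No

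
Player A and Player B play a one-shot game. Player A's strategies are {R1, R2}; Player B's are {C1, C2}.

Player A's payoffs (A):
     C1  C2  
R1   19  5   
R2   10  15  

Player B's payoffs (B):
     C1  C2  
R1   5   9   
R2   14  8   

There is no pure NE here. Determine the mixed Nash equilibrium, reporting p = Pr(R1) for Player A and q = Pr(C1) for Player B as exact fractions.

p = 3/5, q = 10/19

Each player's mixing probability is pinned down by making the *other* player indifferent.
Player B indifferent between C1 and C2: p·5 + (1−p)·14 = p·9 + (1−p)·8 ⟹ 14 + (-9)p = 8 + 1p ⟹ p = 3/5.
Player A indifferent between R1 and R2: q·19 + (1−q)·5 = q·10 + (1−q)·15 ⟹ 5 + 14q = 15 + (-5)q ⟹ q = 10/19.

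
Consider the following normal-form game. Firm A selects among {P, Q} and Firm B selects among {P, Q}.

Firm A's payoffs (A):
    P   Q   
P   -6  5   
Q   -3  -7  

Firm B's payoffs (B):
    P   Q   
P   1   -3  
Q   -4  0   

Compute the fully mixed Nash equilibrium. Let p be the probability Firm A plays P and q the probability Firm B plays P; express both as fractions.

In a mixed NE each player is indifferent between their pure strategies, so the opponent's mix sets the indifference.
Firm B indifferent between P and Q: p·1 + (1−p)·(-4) = p·(-3) + (1−p)·0 ⟹ (-4) + 5p = 0 + (-3)p ⟹ p = 1/2.
Firm A indifferent between P and Q: q·(-6) + (1−q)·5 = q·(-3) + (1−q)·(-7) ⟹ 5 + (-11)q = (-7) + 4q ⟹ q = 4/5.

p = 1/2, q = 4/5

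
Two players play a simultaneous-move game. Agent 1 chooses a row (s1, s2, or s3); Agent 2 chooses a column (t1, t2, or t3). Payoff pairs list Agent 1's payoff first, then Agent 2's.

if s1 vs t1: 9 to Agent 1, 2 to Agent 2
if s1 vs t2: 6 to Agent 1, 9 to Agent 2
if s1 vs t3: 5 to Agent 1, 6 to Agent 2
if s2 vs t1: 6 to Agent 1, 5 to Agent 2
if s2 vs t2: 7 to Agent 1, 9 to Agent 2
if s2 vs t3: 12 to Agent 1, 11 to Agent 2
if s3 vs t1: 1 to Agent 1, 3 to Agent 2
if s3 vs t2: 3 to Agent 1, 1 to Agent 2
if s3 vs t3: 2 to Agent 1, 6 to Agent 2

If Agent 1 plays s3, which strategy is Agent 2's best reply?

With Agent 1 fixed at s3, Agent 2's payoffs are: t1 → 3, t2 → 1, t3 → 6.
The maximum is 6, achieved by t3.

t3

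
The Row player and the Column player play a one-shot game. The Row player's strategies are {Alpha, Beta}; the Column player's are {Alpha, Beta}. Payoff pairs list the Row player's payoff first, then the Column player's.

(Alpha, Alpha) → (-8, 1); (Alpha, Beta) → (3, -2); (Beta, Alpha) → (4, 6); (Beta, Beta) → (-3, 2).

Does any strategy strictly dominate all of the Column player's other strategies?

Alpha

A strategy is strictly dominant if it gives the Column player a strictly higher payoff than every other strategy, against every choice by the opponent.
Alpha strictly dominates: vs Alpha: 1 > -2; vs Beta: 6 > 2.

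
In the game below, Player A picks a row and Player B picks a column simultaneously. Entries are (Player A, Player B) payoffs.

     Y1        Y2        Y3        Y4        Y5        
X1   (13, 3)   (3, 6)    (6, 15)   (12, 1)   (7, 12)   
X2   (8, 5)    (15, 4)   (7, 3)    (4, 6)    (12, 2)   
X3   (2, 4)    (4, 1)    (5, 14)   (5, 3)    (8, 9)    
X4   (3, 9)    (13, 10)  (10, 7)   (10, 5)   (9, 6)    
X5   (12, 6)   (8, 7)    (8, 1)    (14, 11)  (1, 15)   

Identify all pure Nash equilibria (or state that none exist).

None

Check mutual best responses: a cell is a NE iff neither player can gain by unilaterally deviating.
Player A's best responses — vs Y1: X1 (payoff 13); vs Y2: X2 (payoff 15); vs Y3: X4 (payoff 10); vs Y4: X5 (payoff 14); vs Y5: X2 (payoff 12).
Player B's best responses — vs X1: Y3 (payoff 15); vs X2: Y4 (payoff 6); vs X3: Y3 (payoff 14); vs X4: Y2 (payoff 10); vs X5: Y5 (payoff 15).
No cell has both players best-responding. For instance, Player A's best reply to Y3 is X4, but against X4 Player B prefers Y2 over Y3.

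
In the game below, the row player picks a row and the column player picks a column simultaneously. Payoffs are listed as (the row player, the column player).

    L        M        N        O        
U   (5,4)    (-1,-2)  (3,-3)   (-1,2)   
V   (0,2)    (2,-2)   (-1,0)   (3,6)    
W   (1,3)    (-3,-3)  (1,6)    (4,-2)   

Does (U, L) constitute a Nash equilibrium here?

Holding the column player at L: the row player gets 5 from U, versus 0 from V, 1 from W. No profitable deviation for the row player.
Holding the row player at U: the column player gets 4 from L, versus -2 from M, -3 from N, 2 from O. No profitable deviation for the column player either.

Yes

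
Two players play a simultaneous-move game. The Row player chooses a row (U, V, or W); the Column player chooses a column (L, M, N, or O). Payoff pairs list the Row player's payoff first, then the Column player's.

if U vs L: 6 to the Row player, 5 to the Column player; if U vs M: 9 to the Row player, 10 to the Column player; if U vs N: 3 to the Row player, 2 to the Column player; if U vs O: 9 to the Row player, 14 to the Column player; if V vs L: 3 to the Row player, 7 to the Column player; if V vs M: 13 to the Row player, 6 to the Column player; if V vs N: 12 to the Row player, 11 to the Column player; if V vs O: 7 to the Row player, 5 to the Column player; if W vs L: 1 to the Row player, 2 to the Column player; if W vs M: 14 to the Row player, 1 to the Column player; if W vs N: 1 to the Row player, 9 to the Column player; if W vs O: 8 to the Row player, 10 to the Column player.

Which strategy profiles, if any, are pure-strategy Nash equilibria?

(U, O) and (V, N)

Find each player's best response to every opponent strategy; NE are the intersections.
The Row player's best responses — vs L: U (payoff 6); vs M: W (payoff 14); vs N: V (payoff 12); vs O: U (payoff 9).
The Column player's best responses — vs U: O (payoff 14); vs V: N (payoff 11); vs W: O (payoff 10).
Mutual best responses occur at (U, O) and (V, N); at each, neither player gains by switching.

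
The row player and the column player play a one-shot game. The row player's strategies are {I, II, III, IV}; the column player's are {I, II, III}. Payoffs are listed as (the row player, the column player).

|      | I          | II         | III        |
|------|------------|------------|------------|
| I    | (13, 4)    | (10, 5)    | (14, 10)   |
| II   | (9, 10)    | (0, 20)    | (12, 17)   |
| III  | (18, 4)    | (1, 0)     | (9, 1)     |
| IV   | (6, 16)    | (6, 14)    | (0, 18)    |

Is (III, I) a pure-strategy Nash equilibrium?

Holding the column player at I: the row player gets 18 from III, versus 13 from I, 9 from II, 6 from IV. No profitable deviation for the row player.
Holding the row player at III: the column player gets 4 from I, versus 0 from II, 1 from III. No profitable deviation for the column player either.

Yes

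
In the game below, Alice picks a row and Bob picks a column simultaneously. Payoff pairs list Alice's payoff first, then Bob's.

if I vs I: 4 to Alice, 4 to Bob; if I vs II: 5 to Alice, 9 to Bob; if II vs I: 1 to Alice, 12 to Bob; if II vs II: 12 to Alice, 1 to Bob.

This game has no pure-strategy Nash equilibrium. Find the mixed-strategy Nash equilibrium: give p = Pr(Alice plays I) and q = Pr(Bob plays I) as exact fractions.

p = 11/16, q = 7/10

Each player's mixing probability is pinned down by making the *other* player indifferent.
Bob indifferent between I and II: p·4 + (1−p)·12 = p·9 + (1−p)·1 ⟹ 12 + (-8)p = 1 + 8p ⟹ p = 11/16.
Alice indifferent between I and II: q·4 + (1−q)·5 = q·1 + (1−q)·12 ⟹ 5 + (-1)q = 12 + (-11)q ⟹ q = 7/10.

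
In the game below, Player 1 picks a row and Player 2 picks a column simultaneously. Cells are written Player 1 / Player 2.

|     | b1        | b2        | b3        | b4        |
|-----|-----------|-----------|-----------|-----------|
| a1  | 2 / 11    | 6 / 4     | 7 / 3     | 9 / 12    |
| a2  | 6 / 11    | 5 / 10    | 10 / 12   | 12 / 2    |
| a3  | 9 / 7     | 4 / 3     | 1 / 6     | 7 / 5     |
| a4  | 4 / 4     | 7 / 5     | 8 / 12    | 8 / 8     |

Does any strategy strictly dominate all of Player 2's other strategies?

No strictly dominant strategy

Check whether one of Player 2's strategies beats all alternatives regardless of what the opponent does.
b1 is not dominant: against a1, b4 gives 12 > 11.
b2 is not dominant: against a1, b1 gives 11 > 4.
b3 is not dominant: against a1, b1 gives 11 > 3.
b4 is not dominant: against a2, b1 gives 11 > 2.
No single strategy is best against every opponent action.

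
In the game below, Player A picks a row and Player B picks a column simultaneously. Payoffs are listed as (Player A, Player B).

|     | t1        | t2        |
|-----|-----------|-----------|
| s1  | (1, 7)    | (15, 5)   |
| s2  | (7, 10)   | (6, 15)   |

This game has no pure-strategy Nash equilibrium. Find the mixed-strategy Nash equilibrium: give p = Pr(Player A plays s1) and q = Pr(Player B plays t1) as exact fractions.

p = 5/7, q = 3/5

In a mixed NE each player is indifferent between their pure strategies, so the opponent's mix sets the indifference.
Player B indifferent between t1 and t2: p·7 + (1−p)·10 = p·5 + (1−p)·15 ⟹ 10 + (-3)p = 15 + (-10)p ⟹ p = 5/7.
Player A indifferent between s1 and s2: q·1 + (1−q)·15 = q·7 + (1−q)·6 ⟹ 15 + (-14)q = 6 + 1q ⟹ q = 3/5.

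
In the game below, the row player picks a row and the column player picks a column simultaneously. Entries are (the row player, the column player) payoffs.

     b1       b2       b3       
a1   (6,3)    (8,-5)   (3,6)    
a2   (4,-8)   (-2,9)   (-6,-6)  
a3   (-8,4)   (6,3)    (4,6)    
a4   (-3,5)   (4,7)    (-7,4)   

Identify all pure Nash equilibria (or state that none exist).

(a3, b3)

A profile is a Nash equilibrium when each player is best-responding to the other.
The row player's best responses — vs b1: a1 (payoff 6); vs b2: a1 (payoff 8); vs b3: a3 (payoff 4).
The column player's best responses — vs a1: b3 (payoff 6); vs a2: b2 (payoff 9); vs a3: b3 (payoff 6); vs a4: b2 (payoff 7).
The only mutual best response is (a3, b3); neither player gains by switching there.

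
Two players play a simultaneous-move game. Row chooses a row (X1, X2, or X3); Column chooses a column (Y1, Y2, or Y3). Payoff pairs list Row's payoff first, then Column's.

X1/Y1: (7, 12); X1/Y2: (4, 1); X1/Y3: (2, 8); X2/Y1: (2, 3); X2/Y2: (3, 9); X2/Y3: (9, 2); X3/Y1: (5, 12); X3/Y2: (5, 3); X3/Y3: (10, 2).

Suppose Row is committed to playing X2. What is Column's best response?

Y2

With Row fixed at X2, Column's payoffs are: Y1 → 3, Y2 → 9, Y3 → 2.
The maximum is 9, achieved by Y2.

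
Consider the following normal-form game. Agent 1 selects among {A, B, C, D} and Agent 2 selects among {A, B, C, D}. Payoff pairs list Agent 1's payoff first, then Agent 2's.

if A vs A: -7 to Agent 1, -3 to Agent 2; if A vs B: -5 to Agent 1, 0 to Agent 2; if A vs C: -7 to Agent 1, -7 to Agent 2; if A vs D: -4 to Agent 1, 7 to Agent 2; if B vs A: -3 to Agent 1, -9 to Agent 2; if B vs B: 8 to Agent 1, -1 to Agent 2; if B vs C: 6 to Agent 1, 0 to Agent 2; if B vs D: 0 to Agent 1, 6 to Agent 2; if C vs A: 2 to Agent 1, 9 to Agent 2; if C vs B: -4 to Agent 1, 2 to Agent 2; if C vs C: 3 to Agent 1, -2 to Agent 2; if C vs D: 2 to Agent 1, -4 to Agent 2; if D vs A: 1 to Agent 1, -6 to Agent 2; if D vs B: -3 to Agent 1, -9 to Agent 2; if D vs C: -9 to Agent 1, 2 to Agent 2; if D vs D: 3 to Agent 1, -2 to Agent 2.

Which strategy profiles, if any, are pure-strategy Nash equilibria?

(C, A)

Check mutual best responses: a cell is a NE iff neither player can gain by unilaterally deviating.
Agent 1's best responses — vs A: C (payoff 2); vs B: B (payoff 8); vs C: B (payoff 6); vs D: D (payoff 3).
Agent 2's best responses — vs A: D (payoff 7); vs B: D (payoff 6); vs C: A (payoff 9); vs D: C (payoff 2).
The only mutual best response is (C, A); neither player gains by switching there.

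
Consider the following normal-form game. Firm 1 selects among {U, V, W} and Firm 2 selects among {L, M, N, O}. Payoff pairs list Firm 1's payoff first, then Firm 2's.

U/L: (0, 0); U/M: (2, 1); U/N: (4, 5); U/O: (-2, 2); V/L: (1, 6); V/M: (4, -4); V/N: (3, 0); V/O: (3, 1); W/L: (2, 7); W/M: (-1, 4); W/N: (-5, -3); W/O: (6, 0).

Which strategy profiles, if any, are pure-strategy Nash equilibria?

A profile is a Nash equilibrium when each player is best-responding to the other.
Firm 1's best responses — vs L: W (payoff 2); vs M: V (payoff 4); vs N: U (payoff 4); vs O: W (payoff 6).
Firm 2's best responses — vs U: N (payoff 5); vs V: L (payoff 6); vs W: L (payoff 7).
Mutual best responses occur at (U, N) and (W, L); at each, neither player gains by switching.

(U, N) and (W, L)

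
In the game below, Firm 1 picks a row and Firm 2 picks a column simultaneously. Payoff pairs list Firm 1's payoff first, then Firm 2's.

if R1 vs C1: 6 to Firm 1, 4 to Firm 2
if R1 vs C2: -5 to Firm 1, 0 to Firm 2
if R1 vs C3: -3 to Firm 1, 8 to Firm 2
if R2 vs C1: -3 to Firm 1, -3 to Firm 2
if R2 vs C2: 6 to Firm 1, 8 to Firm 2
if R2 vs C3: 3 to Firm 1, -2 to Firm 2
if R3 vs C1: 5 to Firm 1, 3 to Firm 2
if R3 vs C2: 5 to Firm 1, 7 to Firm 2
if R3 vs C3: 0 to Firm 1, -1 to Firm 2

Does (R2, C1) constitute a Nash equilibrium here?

Holding Firm 2 at C1: Firm 1 gets -3 from R2 but could get 6 by switching to R1. Firm 1 has a profitable deviation.

No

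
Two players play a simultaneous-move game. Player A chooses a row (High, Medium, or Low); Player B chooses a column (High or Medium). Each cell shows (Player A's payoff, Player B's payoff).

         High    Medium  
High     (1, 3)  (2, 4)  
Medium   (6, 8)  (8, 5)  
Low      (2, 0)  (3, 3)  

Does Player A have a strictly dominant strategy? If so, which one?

Medium

Check whether one of Player A's strategies beats all alternatives regardless of what the opponent does.
Medium strictly dominates: vs High: 6 > each of {1, 2}; vs Medium: 8 > each of {2, 3}.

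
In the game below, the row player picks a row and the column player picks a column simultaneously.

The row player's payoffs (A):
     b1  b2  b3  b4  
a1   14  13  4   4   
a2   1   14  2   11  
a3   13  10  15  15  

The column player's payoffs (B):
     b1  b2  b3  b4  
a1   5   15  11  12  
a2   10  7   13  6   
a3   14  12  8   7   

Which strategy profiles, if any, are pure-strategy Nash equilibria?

No pure-strategy Nash equilibrium

Find each player's best response to every opponent strategy; NE are the intersections.
The row player's best responses — vs b1: a1 (payoff 14); vs b2: a2 (payoff 14); vs b3: a3 (payoff 15); vs b4: a3 (payoff 15).
The column player's best responses — vs a1: b2 (payoff 15); vs a2: b3 (payoff 13); vs a3: b1 (payoff 14).
No cell has both players best-responding. For instance, the row player's best reply to b2 is a2, but against a2 the column player prefers b3 over b2.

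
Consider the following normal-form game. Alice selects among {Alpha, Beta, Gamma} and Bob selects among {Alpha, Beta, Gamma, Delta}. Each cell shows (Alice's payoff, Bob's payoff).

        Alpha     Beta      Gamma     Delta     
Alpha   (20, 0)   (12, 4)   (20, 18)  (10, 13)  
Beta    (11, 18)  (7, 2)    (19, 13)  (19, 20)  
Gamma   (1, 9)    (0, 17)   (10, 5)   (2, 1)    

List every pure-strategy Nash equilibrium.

Check mutual best responses: a cell is a NE iff neither player can gain by unilaterally deviating.
Alice's best responses — vs Alpha: Alpha (payoff 20); vs Beta: Alpha (payoff 12); vs Gamma: Alpha (payoff 20); vs Delta: Beta (payoff 19).
Bob's best responses — vs Alpha: Gamma (payoff 18); vs Beta: Delta (payoff 20); vs Gamma: Beta (payoff 17).
Mutual best responses occur at (Alpha, Gamma) and (Beta, Delta); at each, neither player gains by switching.

(Alpha, Gamma) and (Beta, Delta)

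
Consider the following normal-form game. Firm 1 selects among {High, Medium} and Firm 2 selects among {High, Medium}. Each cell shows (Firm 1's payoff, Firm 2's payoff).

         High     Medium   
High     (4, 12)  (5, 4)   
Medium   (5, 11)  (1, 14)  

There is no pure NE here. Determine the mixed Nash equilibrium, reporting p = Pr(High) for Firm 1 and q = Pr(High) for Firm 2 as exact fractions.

p = 3/11, q = 4/5

In a mixed NE each player is indifferent between their pure strategies, so the opponent's mix sets the indifference.
Firm 2 indifferent between High and Medium: p·12 + (1−p)·11 = p·4 + (1−p)·14 ⟹ 11 + 1p = 14 + (-10)p ⟹ p = 3/11.
Firm 1 indifferent between High and Medium: q·4 + (1−q)·5 = q·5 + (1−q)·1 ⟹ 5 + (-1)q = 1 + 4q ⟹ q = 4/5.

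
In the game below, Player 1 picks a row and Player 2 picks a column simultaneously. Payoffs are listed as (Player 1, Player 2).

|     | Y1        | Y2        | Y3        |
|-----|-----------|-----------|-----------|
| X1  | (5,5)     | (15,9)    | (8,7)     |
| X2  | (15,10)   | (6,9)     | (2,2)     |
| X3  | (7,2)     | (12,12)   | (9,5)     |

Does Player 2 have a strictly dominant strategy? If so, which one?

No strictly dominant strategy

A strategy is strictly dominant if it gives Player 2 a strictly higher payoff than every other strategy, against every choice by the opponent.
Y1 is not dominant: against X1, Y2 gives 9 > 5.
Y2 is not dominant: against X2, Y1 gives 10 > 9.
Y3 is not dominant: against X1, Y2 gives 9 > 7.
No single strategy is best against every opponent action.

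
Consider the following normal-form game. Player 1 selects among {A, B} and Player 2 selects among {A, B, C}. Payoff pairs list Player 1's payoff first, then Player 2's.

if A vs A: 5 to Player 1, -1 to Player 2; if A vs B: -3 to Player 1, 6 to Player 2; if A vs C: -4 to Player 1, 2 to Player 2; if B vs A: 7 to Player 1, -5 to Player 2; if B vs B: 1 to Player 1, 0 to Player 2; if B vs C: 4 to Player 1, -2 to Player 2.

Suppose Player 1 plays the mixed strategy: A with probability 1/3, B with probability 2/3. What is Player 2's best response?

Compute Player 2's expected payoff from each pure strategy against the given mix.
A: (1/3)·(-1) + (2/3)·(-5) = -11/3
B: (1/3)·6 + (2/3)·0 = 2
C: (1/3)·2 + (2/3)·(-2) = -2/3
Highest expected payoff is 2, from B.

B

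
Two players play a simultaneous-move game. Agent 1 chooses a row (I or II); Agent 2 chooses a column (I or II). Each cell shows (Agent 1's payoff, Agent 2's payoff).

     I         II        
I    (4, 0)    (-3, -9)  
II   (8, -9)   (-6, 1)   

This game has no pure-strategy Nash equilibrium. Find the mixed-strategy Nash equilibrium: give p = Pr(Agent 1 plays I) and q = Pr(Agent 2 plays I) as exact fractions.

p = 10/19, q = 3/7

Each player's mixing probability is pinned down by making the *other* player indifferent.
Agent 2 indifferent between I and II: p·0 + (1−p)·(-9) = p·(-9) + (1−p)·1 ⟹ (-9) + 9p = 1 + (-10)p ⟹ p = 10/19.
Agent 1 indifferent between I and II: q·4 + (1−q)·(-3) = q·8 + (1−q)·(-6) ⟹ (-3) + 7q = (-6) + 14q ⟹ q = 3/7.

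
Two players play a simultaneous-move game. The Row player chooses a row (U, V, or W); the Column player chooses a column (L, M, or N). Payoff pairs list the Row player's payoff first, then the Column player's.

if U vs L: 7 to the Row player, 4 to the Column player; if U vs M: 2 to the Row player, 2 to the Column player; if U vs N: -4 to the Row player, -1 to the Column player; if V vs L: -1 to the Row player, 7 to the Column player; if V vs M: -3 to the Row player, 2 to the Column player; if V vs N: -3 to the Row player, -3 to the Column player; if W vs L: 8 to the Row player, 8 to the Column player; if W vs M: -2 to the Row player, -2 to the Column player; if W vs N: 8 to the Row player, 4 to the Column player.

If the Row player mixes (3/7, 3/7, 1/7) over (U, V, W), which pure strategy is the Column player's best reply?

The Column player's best reply maximizes expected payoff against the mix.
L: (3/7)·4 + (3/7)·7 + (1/7)·8 = 41/7
M: (3/7)·2 + (3/7)·2 + (1/7)·(-2) = 10/7
N: (3/7)·(-1) + (3/7)·(-3) + (1/7)·4 = -8/7
Highest expected payoff is 41/7, from L.

L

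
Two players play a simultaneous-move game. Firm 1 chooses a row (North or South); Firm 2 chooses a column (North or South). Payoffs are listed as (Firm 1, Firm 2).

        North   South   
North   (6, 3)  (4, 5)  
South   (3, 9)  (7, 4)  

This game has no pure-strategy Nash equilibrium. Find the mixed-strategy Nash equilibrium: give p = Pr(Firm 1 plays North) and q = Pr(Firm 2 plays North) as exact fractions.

In a mixed NE each player is indifferent between their pure strategies, so the opponent's mix sets the indifference.
Firm 2 indifferent between North and South: p·3 + (1−p)·9 = p·5 + (1−p)·4 ⟹ 9 + (-6)p = 4 + 1p ⟹ p = 5/7.
Firm 1 indifferent between North and South: q·6 + (1−q)·4 = q·3 + (1−q)·7 ⟹ 4 + 2q = 7 + (-4)q ⟹ q = 1/2.

p = 5/7, q = 1/2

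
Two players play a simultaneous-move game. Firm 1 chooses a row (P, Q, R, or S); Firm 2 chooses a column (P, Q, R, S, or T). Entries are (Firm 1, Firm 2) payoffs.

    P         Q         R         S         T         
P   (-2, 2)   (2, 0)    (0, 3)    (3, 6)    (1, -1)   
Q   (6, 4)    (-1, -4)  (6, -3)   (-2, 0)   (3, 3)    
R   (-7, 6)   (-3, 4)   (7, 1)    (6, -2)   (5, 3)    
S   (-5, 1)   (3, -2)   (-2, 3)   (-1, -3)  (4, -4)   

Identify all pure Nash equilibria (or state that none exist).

(Q, P)

A profile is a Nash equilibrium when each player is best-responding to the other.
Firm 1's best responses — vs P: Q (payoff 6); vs Q: S (payoff 3); vs R: R (payoff 7); vs S: R (payoff 6); vs T: R (payoff 5).
Firm 2's best responses — vs P: S (payoff 6); vs Q: P (payoff 4); vs R: P (payoff 6); vs S: R (payoff 3).
The only mutual best response is (Q, P); neither player gains by switching there.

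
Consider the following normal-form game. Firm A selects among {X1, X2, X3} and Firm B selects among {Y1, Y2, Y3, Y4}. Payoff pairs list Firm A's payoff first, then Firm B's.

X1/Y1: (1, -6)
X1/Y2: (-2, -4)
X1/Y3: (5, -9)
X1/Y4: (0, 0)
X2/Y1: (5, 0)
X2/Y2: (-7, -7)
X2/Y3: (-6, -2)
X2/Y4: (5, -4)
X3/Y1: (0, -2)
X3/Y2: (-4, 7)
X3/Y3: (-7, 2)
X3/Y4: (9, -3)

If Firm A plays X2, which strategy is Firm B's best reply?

Y1

With Firm A fixed at X2, Firm B's payoffs are: Y1 → 0, Y2 → -7, Y3 → -2, Y4 → -4.
The maximum is 0, achieved by Y1.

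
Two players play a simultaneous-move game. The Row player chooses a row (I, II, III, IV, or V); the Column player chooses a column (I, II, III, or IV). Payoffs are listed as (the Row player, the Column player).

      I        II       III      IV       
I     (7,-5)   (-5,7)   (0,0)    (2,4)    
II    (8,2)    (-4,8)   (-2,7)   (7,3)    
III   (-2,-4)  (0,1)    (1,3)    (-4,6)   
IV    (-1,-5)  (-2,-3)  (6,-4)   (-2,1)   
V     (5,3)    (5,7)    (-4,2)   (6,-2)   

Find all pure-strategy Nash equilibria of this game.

Find each player's best response to every opponent strategy; NE are the intersections.
The Row player's best responses — vs I: II (payoff 8); vs II: V (payoff 5); vs III: IV (payoff 6); vs IV: II (payoff 7).
The Column player's best responses — vs I: II (payoff 7); vs II: II (payoff 8); vs III: IV (payoff 6); vs IV: IV (payoff 1); vs V: II (payoff 7).
The only mutual best response is (V, II); neither player gains by switching there.

(V, II)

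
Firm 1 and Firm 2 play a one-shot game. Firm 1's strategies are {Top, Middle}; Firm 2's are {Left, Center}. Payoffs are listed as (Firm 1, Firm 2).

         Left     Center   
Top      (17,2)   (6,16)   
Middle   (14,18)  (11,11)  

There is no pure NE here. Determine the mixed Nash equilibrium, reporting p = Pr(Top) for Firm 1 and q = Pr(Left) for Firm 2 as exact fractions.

p = 1/3, q = 5/8

Each player's mixing probability is pinned down by making the *other* player indifferent.
Firm 2 indifferent between Left and Center: p·2 + (1−p)·18 = p·16 + (1−p)·11 ⟹ 18 + (-16)p = 11 + 5p ⟹ p = 1/3.
Firm 1 indifferent between Top and Middle: q·17 + (1−q)·6 = q·14 + (1−q)·11 ⟹ 6 + 11q = 11 + 3q ⟹ q = 5/8.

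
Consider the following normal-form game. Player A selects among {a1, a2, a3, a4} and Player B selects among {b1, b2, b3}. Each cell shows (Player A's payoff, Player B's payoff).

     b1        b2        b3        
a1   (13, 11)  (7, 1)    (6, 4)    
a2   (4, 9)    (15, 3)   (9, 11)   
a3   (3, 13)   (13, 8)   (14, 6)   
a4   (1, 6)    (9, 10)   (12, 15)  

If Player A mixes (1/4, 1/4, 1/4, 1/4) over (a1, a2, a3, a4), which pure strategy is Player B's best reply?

Player B's best reply maximizes expected payoff against the mix.
b1: (1/4)·11 + (1/4)·9 + (1/4)·13 + (1/4)·6 = 39/4
b2: (1/4)·1 + (1/4)·3 + (1/4)·8 + (1/4)·10 = 11/2
b3: (1/4)·4 + (1/4)·11 + (1/4)·6 + (1/4)·15 = 9
Highest expected payoff is 39/4, from b1.

b1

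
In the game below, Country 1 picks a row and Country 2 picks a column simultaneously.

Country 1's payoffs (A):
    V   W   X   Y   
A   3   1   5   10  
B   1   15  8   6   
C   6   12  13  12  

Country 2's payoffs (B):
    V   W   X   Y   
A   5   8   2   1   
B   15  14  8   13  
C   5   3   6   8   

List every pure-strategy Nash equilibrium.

(C, Y)

Find each player's best response to every opponent strategy; NE are the intersections.
Country 1's best responses — vs V: C (payoff 6); vs W: B (payoff 15); vs X: C (payoff 13); vs Y: C (payoff 12).
Country 2's best responses — vs A: W (payoff 8); vs B: V (payoff 15); vs C: Y (payoff 8).
The only mutual best response is (C, Y); neither player gains by switching there.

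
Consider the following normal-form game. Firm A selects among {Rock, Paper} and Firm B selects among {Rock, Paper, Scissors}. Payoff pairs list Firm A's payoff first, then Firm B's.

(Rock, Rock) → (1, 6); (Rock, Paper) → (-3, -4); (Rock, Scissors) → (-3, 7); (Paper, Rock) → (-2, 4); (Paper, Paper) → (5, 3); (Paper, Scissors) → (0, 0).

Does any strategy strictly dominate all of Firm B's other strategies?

No strictly dominant strategy

Check whether one of Firm B's strategies beats all alternatives regardless of what the opponent does.
Rock is not dominant: against Rock, Scissors gives 7 > 6.
Paper is not dominant: against Rock, Rock gives 6 > -4.
Scissors is not dominant: against Paper, Rock gives 4 > 0.
No single strategy is best against every opponent action.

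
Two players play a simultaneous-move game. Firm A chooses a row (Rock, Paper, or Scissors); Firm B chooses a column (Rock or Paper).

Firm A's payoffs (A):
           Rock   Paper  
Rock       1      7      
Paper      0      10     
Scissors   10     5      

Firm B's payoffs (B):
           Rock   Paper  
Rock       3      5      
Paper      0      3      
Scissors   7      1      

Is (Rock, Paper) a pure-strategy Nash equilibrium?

No

Holding Firm B at Paper: Firm A gets 7 from Rock but could get 10 by switching to Paper. Firm A has a profitable deviation.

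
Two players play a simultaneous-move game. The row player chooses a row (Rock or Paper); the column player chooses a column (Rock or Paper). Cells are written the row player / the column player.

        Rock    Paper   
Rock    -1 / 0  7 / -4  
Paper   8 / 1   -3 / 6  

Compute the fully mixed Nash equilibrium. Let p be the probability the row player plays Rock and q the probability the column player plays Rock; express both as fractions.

p = 5/9, q = 10/19

In a mixed NE each player is indifferent between their pure strategies, so the opponent's mix sets the indifference.
The column player indifferent between Rock and Paper: p·0 + (1−p)·1 = p·(-4) + (1−p)·6 ⟹ 1 + (-1)p = 6 + (-10)p ⟹ p = 5/9.
The row player indifferent between Rock and Paper: q·(-1) + (1−q)·7 = q·8 + (1−q)·(-3) ⟹ 7 + (-8)q = (-3) + 11q ⟹ q = 10/19.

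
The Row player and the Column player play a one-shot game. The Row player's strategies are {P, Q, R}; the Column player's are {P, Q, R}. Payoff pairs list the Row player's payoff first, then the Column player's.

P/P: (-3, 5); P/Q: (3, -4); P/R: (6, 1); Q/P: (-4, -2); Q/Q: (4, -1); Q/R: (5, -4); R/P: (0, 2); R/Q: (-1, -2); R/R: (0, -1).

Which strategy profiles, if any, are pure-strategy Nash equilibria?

Check mutual best responses: a cell is a NE iff neither player can gain by unilaterally deviating.
The Row player's best responses — vs P: R (payoff 0); vs Q: Q (payoff 4); vs R: P (payoff 6).
The Column player's best responses — vs P: P (payoff 5); vs Q: Q (payoff -1); vs R: P (payoff 2).
Mutual best responses occur at (Q, Q) and (R, P); at each, neither player gains by switching.

(Q, Q) and (R, P)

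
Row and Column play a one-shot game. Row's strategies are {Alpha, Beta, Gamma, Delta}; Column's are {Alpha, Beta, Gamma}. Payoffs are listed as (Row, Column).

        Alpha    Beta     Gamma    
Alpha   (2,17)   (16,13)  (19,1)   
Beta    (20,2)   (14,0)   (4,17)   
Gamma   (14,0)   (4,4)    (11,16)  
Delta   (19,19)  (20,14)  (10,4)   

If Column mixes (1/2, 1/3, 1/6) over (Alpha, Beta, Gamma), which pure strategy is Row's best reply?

Compute Row's expected payoff from each pure strategy against the given mix.
Alpha: (1/2)·2 + (1/3)·16 + (1/6)·19 = 19/2
Beta: (1/2)·20 + (1/3)·14 + (1/6)·4 = 46/3
Gamma: (1/2)·14 + (1/3)·4 + (1/6)·11 = 61/6
Delta: (1/2)·19 + (1/3)·20 + (1/6)·10 = 107/6
Highest expected payoff is 107/6, from Delta.

Delta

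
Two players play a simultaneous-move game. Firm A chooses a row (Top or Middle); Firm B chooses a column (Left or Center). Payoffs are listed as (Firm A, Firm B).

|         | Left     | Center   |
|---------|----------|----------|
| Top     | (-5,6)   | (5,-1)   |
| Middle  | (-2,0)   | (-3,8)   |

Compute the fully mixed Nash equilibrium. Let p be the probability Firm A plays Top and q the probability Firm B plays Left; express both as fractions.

p = 8/15, q = 8/11

Each player's mixing probability is pinned down by making the *other* player indifferent.
Firm B indifferent between Left and Center: p·6 + (1−p)·0 = p·(-1) + (1−p)·8 ⟹ 0 + 6p = 8 + (-9)p ⟹ p = 8/15.
Firm A indifferent between Top and Middle: q·(-5) + (1−q)·5 = q·(-2) + (1−q)·(-3) ⟹ 5 + (-10)q = (-3) + 1q ⟹ q = 8/11.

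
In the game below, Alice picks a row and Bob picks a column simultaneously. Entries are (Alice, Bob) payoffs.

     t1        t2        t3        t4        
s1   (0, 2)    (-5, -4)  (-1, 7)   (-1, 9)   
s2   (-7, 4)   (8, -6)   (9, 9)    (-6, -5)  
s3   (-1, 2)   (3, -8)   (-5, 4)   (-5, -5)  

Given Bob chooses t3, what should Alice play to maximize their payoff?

s2

With Bob fixed at t3, Alice's payoffs are: s1 → -1, s2 → 9, s3 → -5.
The maximum is 9, achieved by s2.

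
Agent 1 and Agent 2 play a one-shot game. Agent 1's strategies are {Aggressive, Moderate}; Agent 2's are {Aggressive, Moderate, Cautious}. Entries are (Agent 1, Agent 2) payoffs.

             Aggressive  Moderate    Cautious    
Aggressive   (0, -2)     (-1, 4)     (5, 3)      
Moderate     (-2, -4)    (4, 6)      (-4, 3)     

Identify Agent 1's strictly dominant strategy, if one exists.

No strictly dominant strategy

Check whether one of Agent 1's strategies beats all alternatives regardless of what the opponent does.
Aggressive is not dominant: against Moderate, Moderate gives 4 > -1.
Moderate is not dominant: against Aggressive, Aggressive gives 0 > -2.
No single strategy is best against every opponent action.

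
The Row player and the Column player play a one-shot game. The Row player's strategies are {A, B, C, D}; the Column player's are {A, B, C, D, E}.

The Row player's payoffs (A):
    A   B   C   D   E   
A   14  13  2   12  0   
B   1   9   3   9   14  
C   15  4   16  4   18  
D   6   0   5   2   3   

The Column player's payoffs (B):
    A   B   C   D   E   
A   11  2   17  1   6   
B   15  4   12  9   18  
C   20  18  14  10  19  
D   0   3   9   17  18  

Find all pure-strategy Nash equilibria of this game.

(C, A)

Find each player's best response to every opponent strategy; NE are the intersections.
The Row player's best responses — vs A: C (payoff 15); vs B: A (payoff 13); vs C: C (payoff 16); vs D: A (payoff 12); vs E: C (payoff 18).
The Column player's best responses — vs A: C (payoff 17); vs B: E (payoff 18); vs C: A (payoff 20); vs D: E (payoff 18).
The only mutual best response is (C, A); neither player gains by switching there.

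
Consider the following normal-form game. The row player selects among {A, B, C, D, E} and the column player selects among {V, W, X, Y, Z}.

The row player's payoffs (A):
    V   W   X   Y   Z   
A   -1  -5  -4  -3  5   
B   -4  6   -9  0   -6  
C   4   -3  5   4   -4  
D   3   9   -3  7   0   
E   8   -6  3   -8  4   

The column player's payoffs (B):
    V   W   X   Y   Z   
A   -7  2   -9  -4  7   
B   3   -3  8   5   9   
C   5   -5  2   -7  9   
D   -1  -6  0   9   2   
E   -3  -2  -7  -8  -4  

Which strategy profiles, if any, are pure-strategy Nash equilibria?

(A, Z) and (D, Y)

A profile is a Nash equilibrium when each player is best-responding to the other.
The row player's best responses — vs V: E (payoff 8); vs W: D (payoff 9); vs X: C (payoff 5); vs Y: D (payoff 7); vs Z: A (payoff 5).
The column player's best responses — vs A: Z (payoff 7); vs B: Z (payoff 9); vs C: Z (payoff 9); vs D: Y (payoff 9); vs E: W (payoff -2).
Mutual best responses occur at (A, Z) and (D, Y); at each, neither player gains by switching.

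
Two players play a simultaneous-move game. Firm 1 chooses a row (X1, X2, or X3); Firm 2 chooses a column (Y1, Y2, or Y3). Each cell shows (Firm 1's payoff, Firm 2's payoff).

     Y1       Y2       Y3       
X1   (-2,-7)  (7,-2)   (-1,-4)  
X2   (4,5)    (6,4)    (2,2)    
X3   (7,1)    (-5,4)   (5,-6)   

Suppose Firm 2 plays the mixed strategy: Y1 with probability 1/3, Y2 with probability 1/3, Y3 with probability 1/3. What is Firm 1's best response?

X2

Firm 1's best reply maximizes expected payoff against the mix.
X1: (1/3)·(-2) + (1/3)·7 + (1/3)·(-1) = 4/3
X2: (1/3)·4 + (1/3)·6 + (1/3)·2 = 4
X3: (1/3)·7 + (1/3)·(-5) + (1/3)·5 = 7/3
Highest expected payoff is 4, from X2.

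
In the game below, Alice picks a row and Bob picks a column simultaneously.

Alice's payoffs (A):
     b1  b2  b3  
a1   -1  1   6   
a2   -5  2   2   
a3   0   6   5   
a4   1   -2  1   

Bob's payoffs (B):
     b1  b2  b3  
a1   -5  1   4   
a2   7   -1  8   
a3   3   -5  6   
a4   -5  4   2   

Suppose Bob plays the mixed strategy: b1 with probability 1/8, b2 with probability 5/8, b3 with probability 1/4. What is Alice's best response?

Alice's best reply maximizes expected payoff against the mix.
a1: (1/8)·(-1) + (5/8)·1 + (1/4)·6 = 2
a2: (1/8)·(-5) + (5/8)·2 + (1/4)·2 = 9/8
a3: (1/8)·0 + (5/8)·6 + (1/4)·5 = 5
a4: (1/8)·1 + (5/8)·(-2) + (1/4)·1 = -7/8
Highest expected payoff is 5, from a3.

a3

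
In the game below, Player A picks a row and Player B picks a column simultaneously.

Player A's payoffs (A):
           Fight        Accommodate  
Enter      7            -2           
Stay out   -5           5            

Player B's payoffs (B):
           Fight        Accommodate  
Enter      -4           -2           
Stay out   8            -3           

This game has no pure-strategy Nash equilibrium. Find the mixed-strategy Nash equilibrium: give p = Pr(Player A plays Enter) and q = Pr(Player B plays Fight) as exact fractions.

p = 11/13, q = 7/19

In a mixed NE each player is indifferent between their pure strategies, so the opponent's mix sets the indifference.
Player B indifferent between Fight and Accommodate: p·(-4) + (1−p)·8 = p·(-2) + (1−p)·(-3) ⟹ 8 + (-12)p = (-3) + 1p ⟹ p = 11/13.
Player A indifferent between Enter and Stay out: q·7 + (1−q)·(-2) = q·(-5) + (1−q)·5 ⟹ (-2) + 9q = 5 + (-10)q ⟹ q = 7/19.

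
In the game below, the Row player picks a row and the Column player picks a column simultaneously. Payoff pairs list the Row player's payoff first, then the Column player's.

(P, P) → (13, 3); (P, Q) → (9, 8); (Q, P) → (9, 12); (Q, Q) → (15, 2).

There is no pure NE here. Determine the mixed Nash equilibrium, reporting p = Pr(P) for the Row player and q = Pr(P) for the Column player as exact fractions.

Each player's mixing probability is pinned down by making the *other* player indifferent.
The Column player indifferent between P and Q: p·3 + (1−p)·12 = p·8 + (1−p)·2 ⟹ 12 + (-9)p = 2 + 6p ⟹ p = 2/3.
The Row player indifferent between P and Q: q·13 + (1−q)·9 = q·9 + (1−q)·15 ⟹ 9 + 4q = 15 + (-6)q ⟹ q = 3/5.

p = 2/3, q = 3/5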